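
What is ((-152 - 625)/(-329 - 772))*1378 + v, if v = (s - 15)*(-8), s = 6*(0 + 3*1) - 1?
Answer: 351030/367 ≈ 956.49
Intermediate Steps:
s = 17 (s = 6*(0 + 3) - 1 = 6*3 - 1 = 18 - 1 = 17)
v = -16 (v = (17 - 15)*(-8) = 2*(-8) = -16)
((-152 - 625)/(-329 - 772))*1378 + v = ((-152 - 625)/(-329 - 772))*1378 - 16 = -777/(-1101)*1378 - 16 = -777*(-1/1101)*1378 - 16 = (259/367)*1378 - 16 = 356902/367 - 16 = 351030/367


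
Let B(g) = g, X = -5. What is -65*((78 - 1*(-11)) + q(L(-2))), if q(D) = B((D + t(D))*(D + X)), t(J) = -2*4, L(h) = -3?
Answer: -11505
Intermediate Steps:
t(J) = -8
q(D) = (-8 + D)*(-5 + D) (q(D) = (D - 8)*(D - 5) = (-8 + D)*(-5 + D))
-65*((78 - 1*(-11)) + q(L(-2))) = -65*((78 - 1*(-11)) + (40 + (-3)**2 - 13*(-3))) = -65*((78 + 11) + (40 + 9 + 39)) = -65*(89 + 88) = -65*177 = -11505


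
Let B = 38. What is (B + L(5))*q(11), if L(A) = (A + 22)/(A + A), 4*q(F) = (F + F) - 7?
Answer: 1221/8 ≈ 152.63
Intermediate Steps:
q(F) = -7/4 + F/2 (q(F) = ((F + F) - 7)/4 = (2*F - 7)/4 = (-7 + 2*F)/4 = -7/4 + F/2)
L(A) = (22 + A)/(2*A) (L(A) = (22 + A)/((2*A)) = (22 + A)*(1/(2*A)) = (22 + A)/(2*A))
(B + L(5))*q(11) = (38 + (1/2)*(22 + 5)/5)*(-7/4 + (1/2)*11) = (38 + (1/2)*(1/5)*27)*(-7/4 + 11/2) = (38 + 27/10)*(15/4) = (407/10)*(15/4) = 1221/8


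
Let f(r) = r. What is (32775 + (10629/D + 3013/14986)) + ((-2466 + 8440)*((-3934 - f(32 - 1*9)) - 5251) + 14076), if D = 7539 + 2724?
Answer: -2817729338388675/51267106 ≈ -5.4962e+7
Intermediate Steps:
D = 10263
(32775 + (10629/D + 3013/14986)) + ((-2466 + 8440)*((-3934 - f(32 - 1*9)) - 5251) + 14076) = (32775 + (10629/10263 + 3013/14986)) + ((-2466 + 8440)*((-3934 - (32 - 1*9)) - 5251) + 14076) = (32775 + (10629*(1/10263) + 3013*(1/14986))) + (5974*((-3934 - (32 - 9)) - 5251) + 14076) = (32775 + (3543/3421 + 3013/14986)) + (5974*((-3934 - 1*23) - 5251) + 14076) = (32775 + 63402871/51267106) + (5974*((-3934 - 23) - 5251) + 14076) = 1680342802021/51267106 + (5974*(-3957 - 5251) + 14076) = 1680342802021/51267106 + (5974*(-9208) + 14076) = 1680342802021/51267106 + (-55008592 + 14076) = 1680342802021/51267106 - 54994516 = -2817729338388675/51267106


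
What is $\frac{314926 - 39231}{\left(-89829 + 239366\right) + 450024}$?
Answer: $\frac{275695}{599561} \approx 0.45983$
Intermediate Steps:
$\frac{314926 - 39231}{\left(-89829 + 239366\right) + 450024} = \frac{275695}{149537 + 450024} = \frac{275695}{599561}$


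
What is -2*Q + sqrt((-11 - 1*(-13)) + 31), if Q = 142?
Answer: -284 + sqrt(33) ≈ -278.26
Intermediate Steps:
-2*Q + sqrt((-11 - 1*(-13)) + 31) = -2*142 + sqrt((-11 - 1*(-13)) + 31) = -284 + sqrt((-11 + 13) + 31) = -284 + sqrt(2 + 31) = -284 + sqrt(33)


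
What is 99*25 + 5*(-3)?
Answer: 2460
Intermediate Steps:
99*25 + 5*(-3) = 2475 - 15 = 2460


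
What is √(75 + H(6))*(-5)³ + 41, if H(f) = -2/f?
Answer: 41 - 500*√42/3 ≈ -1039.1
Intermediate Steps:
√(75 + H(6))*(-5)³ + 41 = √(75 - 2/6)*(-5)³ + 41 = √(75 - 2*⅙)*(-125) + 41 = √(75 - ⅓)*(-125) + 41 = √(224/3)*(-125) + 41 = (4*√42/3)*(-125) + 41 = -500*√42/3 + 41 = 41 - 500*√42/3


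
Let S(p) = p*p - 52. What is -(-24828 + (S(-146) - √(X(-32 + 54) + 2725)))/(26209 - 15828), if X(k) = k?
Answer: 3564/10381 + √2747/10381 ≈ 0.34837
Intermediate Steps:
S(p) = -52 + p² (S(p) = p² - 52 = -52 + p²)
-(-24828 + (S(-146) - √(X(-32 + 54) + 2725)))/(26209 - 15828) = -(-24828 + ((-52 + (-146)²) - √((-32 + 54) + 2725)))/(26209 - 15828) = -(-24828 + ((-52 + 21316) - √(22 + 2725)))/10381 = -(-24828 + (21264 - √2747))/10381 = -(-3564 - √2747)/10381 = -(-3564/10381 - √2747/10381) = 3564/10381 + √2747/10381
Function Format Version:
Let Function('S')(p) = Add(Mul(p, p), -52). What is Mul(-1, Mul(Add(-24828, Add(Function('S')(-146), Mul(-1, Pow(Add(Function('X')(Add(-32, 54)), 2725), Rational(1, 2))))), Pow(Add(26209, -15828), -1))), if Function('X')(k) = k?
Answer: Add(Rational(3564, 10381), Mul(Rational(1, 10381), Pow(2747, Rational(1, 2)))) ≈ 0.34837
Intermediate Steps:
Function('S')(p) = Add(-52, Pow(p, 2)) (Function('S')(p) = Add(Pow(p, 2), -52) = Add(-52, Pow(p, 2)))
Mul(-1, Mul(Add(-24828, Add(Function('S')(-146), Mul(-1, Pow(Add(Function('X')(Add(-32, 54)), 2725), Rational(1, 2))))), Pow(Add(26209, -15828), -1))) = Mul(-1, Mul(Add(-24828, Add(Add(-52, Pow(-146, 2)), Mul(-1, Pow(Add(Add(-32, 54), 2725), Rational(1, 2))))), Pow(Add(26209, -15828), -1))) = Mul(-1, Mul(Add(-24828, Add(Add(-52, 21316), Mul(-1, Pow(Add(22, 2725), Rational(1, 2))))), Pow(10381, -1))) = Mul(-1, Mul(Add(-24828, Add(21264, Mul(-1, Pow(2747, Rational(1, 2))))), Rational(1, 10381))) = Mul(-1, Mul(Add(-3564, Mul(-1, Pow(2747, Rational(1, 2)))), Rational(1, 10381))) = Mul(-1, Add(Rational(-3564, 10381), Mul(Rational(-1, 10381), Pow(2747, Rational(1, 2))))) = Add(Rational(3564, 10381), Mul(Rational(1, 10381), Pow(2747, Rational(1, 2))))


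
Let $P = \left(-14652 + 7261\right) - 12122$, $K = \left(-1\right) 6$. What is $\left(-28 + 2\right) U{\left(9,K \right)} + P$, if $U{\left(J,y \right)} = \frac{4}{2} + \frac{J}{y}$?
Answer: $-19526$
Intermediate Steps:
$K = -6$
$U{\left(J,y \right)} = 2 + \frac{J}{y}$ ($U{\left(J,y \right)} = 4 \cdot \frac{1}{2} + \frac{J}{y} = 2 + \frac{J}{y}$)
$P = -19513$ ($P = -7391 - 12122 = -19513$)
$\left(-28 + 2\right) U{\left(9,K \right)} + P = \left(-28 + 2\right) \left(2 + \frac{9}{-6}\right) - 19513 = - 26 \left(2 + 9 \left(- \frac{1}{6}\right)\right) - 19513 = - 26 \left(2 - \frac{3}{2}\right) - 19513 = \left(-26\right) \frac{1}{2} - 19513 = -13 - 19513 = -19526$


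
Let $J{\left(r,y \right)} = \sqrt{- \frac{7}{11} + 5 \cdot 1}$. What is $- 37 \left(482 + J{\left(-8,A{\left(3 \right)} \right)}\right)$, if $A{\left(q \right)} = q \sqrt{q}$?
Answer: $-17834 - \frac{148 \sqrt{33}}{11} \approx -17911.0$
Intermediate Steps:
$A{\left(q \right)} = q^{\frac{3}{2}}$
$J{\left(r,y \right)} = \frac{4 \sqrt{33}}{11}$ ($J{\left(r,y \right)} = \sqrt{\left(-7\right) \frac{1}{11} + 5} = \sqrt{- \frac{7}{11} + 5} = \sqrt{\frac{48}{11}} = \frac{4 \sqrt{33}}{11}$)
$- 37 \left(482 + J{\left(-8,A{\left(3 \right)} \right)}\right) = - 37 \left(482 + \frac{4 \sqrt{33}}{11}\right) = - (17834 + \frac{148 \sqrt{33}}{11}) = -17834 - \frac{148 \sqrt{33}}{11}$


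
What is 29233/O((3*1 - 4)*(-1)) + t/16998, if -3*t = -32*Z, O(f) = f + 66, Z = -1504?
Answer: 743741513/1708299 ≈ 435.37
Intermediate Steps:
O(f) = 66 + f
t = -48128/3 (t = -(-32)*(-1504)/3 = -⅓*48128 = -48128/3 ≈ -16043.)
29233/O((3*1 - 4)*(-1)) + t/16998 = 29233/(66 + (3*1 - 4)*(-1)) - 48128/3/16998 = 29233/(66 + (3 - 4)*(-1)) - 48128/3*1/16998 = 29233/(66 - 1*(-1)) - 24064/25497 = 29233/(66 + 1) - 24064/25497 = 29233/67 - 24064/25497 = 743741513/1708299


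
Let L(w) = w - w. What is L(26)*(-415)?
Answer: 0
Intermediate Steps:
L(w) = 0
L(26)*(-415) = 0*(-415) = 0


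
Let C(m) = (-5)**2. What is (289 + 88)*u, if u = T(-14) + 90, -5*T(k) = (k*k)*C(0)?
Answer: -335530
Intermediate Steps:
C(m) = 25
T(k) = -5*k**2 (T(k) = -k*k*25/5 = -k**2*25/5 = -5*k**2)
u = -890 (u = -5*(-14)**2 + 90 = -5*196 + 90 = -980 + 90 = -890)
(289 + 88)*u = (289 + 88)*(-890) = 377*(-890) = -335530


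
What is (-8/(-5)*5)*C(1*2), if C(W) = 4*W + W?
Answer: 80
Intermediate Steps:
C(W) = 5*W
(-8/(-5)*5)*C(1*2) = (-8/(-5)*5)*(5*(1*2)) = (-8*(-⅕)*5)*(5*2) = ((8/5)*5)*10 = 8*10 = 80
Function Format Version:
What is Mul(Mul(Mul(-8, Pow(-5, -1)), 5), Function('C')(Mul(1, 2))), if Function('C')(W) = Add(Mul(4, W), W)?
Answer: 80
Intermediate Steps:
Function('C')(W) = Mul(5, W)
Mul(Mul(Mul(-8, Pow(-5, -1)), 5), Function('C')(Mul(1, 2))) = Mul(Mul(Mul(-8, Pow(-5, -1)), 5), Mul(5, Mul(1, 2))) = Mul(Mul(Mul(-8, Rational(-1, 5)), 5), Mul(5, 2)) = Mul(Mul(Rational(8, 5), 5), 10) = Mul(8, 10) = 80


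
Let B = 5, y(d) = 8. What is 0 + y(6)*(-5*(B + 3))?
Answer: -320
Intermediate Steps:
0 + y(6)*(-5*(B + 3)) = 0 + 8*(-5*(5 + 3)) = 0 + 8*(-5*8) = 0 + 8*(-40) = 0 - 320 = -320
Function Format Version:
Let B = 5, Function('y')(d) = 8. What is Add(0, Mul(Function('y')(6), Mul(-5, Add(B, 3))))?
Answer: -320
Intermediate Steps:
Add(0, Mul(Function('y')(6), Mul(-5, Add(B, 3)))) = Add(0, Mul(8, Mul(-5, Add(5, 3)))) = Add(0, Mul(8, Mul(-5, 8))) = Add(0, Mul(8, -40)) = Add(0, -320) = -320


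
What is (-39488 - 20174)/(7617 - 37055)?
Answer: 29831/14719 ≈ 2.0267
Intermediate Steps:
(-39488 - 20174)/(7617 - 37055) = -59662/(-29438) = -59662*(-1/29438) = 29831/14719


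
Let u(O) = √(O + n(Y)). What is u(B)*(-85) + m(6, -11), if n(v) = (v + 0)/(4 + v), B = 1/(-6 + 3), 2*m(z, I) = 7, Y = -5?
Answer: 7/2 - 85*√42/3 ≈ -180.12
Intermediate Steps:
m(z, I) = 7/2 (m(z, I) = (½)*7 = 7/2)
B = -⅓ (B = 1/(-3) = -⅓ ≈ -0.33333)
n(v) = v/(4 + v)
u(O) = √(5 + O) (u(O) = √(O - 5/(4 - 5)) = √(O - 5/(-1)) = √(O - 5*(-1)) = √(O + 5) = √(5 + O))
u(B)*(-85) + m(6, -11) = √(5 - ⅓)*(-85) + 7/2 = √(14/3)*(-85) + 7/2 = (√42/3)*(-85) + 7/2 = -85*√42/3 + 7/2 = 7/2 - 85*√42/3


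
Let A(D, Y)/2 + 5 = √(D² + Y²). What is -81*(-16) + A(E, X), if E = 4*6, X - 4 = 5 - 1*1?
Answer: 1286 + 16*√10 ≈ 1336.6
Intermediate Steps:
X = 8 (X = 4 + (5 - 1*1) = 4 + (5 - 1) = 4 + 4 = 8)
E = 24
A(D, Y) = -10 + 2*√(D² + Y²)
-81*(-16) + A(E, X) = -81*(-16) + (-10 + 2*√(24² + 8²)) = 1296 + (-10 + 2*√(576 + 64)) = 1296 + (-10 + 2*√640) = 1296 + (-10 + 2*(8*√10)) = 1296 + (-10 + 16*√10) = 1286 + 16*√10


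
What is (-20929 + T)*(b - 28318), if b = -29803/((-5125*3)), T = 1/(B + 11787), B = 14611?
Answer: 80176338652750409/135289750 ≈ 5.9263e+8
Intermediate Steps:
T = 1/26398 (T = 1/(14611 + 11787) = 1/26398 ≈ 3.7882e-5)
b = 29803/15375 (b = -29803/(-15375) = -29803*(-1/15375) = 29803/15375 ≈ 1.9384)
(-20929 + T)*(b - 28318) = (-20929 + 1/26398)*(29803/15375 - 28318) = -552483741/26398*(-435359447/15375) = 80176338652750409/135289750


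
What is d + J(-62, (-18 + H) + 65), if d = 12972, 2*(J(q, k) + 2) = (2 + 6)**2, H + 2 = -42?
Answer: 13002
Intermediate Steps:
H = -44 (H = -2 - 42 = -44)
J(q, k) = 30 (J(q, k) = -2 + (2 + 6)**2/2 = -2 + (1/2)*8**2 = -2 + (1/2)*64 = -2 + 32 = 30)
d + J(-62, (-18 + H) + 65) = 12972 + 30 = 13002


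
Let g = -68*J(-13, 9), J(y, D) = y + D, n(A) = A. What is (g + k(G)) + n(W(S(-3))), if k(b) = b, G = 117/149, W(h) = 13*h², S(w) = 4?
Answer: 71637/149 ≈ 480.79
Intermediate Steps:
G = 117/149 (G = 117*(1/149) = 117/149 ≈ 0.78523)
J(y, D) = D + y
g = 272 (g = -68*(9 - 13) = -68*(-4) = 272)
(g + k(G)) + n(W(S(-3))) = (272 + 117/149) + 13*4² = 40645/149 + 13*16 = 40645/149 + 208 = 71637/149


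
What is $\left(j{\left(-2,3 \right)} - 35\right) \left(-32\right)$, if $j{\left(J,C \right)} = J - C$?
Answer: $1280$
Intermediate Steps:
$\left(j{\left(-2,3 \right)} - 35\right) \left(-32\right) = \left(\left(-2 - 3\right) - 35\right) \left(-32\right) = \left(-5 - 35\right) \left(-32\right) = \left(-40\right) \left(-32\right) = 1280$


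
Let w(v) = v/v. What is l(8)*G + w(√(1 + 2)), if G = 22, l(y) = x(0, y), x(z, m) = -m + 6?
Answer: -43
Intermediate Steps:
x(z, m) = 6 - m
l(y) = 6 - y
w(v) = 1
l(8)*G + w(√(1 + 2)) = (6 - 1*8)*22 + 1 = (6 - 8)*22 + 1 = -2*22 + 1 = -44 + 1 = -43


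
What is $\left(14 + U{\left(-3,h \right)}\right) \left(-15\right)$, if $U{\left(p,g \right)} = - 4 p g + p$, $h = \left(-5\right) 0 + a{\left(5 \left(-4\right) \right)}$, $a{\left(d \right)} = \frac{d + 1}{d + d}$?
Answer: $- \frac{501}{2} \approx -250.5$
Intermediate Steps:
$a{\left(d \right)} = \frac{1 + d}{2 d}$
$h = \frac{19}{40}$ ($h = \left(-5\right) 0 + \frac{1 + 5 \left(-4\right)}{2 \cdot 5 \left(-4\right)} = 0 + \frac{1 - 20}{2 \left(-20\right)} = 0 + \frac{1}{2} \left(- \frac{1}{20}\right) \left(-19\right) = 0 + \frac{19}{40} = \frac{19}{40} \approx 0.475$)
$U{\left(p,g \right)} = p - 4 g p$ ($U{\left(p,g \right)} = - 4 g p + p = p - 4 g p$)
$\left(14 + U{\left(-3,h \right)}\right) \left(-15\right) = \left(14 - 3 \left(1 - \frac{19}{10}\right)\right) \left(-15\right) = \left(14 - - \frac{27}{10}\right) \left(-15\right) = \left(14 + \frac{27}{10}\right) \left(-15\right) = \frac{167}{10} \left(-15\right) = - \frac{501}{2}$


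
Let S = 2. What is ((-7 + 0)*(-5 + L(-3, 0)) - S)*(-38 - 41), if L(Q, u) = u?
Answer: -2607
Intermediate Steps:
((-7 + 0)*(-5 + L(-3, 0)) - S)*(-38 - 41) = ((-7 + 0)*(-5 + 0) - 1*2)*(-38 - 41) = (-7*(-5) - 2)*(-79) = (35 - 2)*(-79) = 33*(-79) = -2607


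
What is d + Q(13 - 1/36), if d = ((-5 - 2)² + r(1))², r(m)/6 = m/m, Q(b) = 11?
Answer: 3036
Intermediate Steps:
r(m) = 6 (r(m) = 6*(m/m) = 6*1 = 6)
d = 3025 (d = ((-5 - 2)² + 6)² = ((-7)² + 6)² = (49 + 6)² = 55² = 3025)
d + Q(13 - 1/36) = 3025 + 11 = 3036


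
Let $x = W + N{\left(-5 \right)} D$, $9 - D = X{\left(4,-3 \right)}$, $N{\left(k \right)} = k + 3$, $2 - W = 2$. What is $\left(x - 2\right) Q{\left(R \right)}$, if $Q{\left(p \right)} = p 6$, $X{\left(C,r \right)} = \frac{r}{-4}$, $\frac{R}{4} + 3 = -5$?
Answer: $3552$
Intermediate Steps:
$W = 0$ ($W = 2 - 2 = 0$)
$N{\left(k \right)} = 3 + k$
$R = -32$ ($R = -12 + 4 \left(-5\right) = -12 - 20 = -32$)
$X{\left(C,r \right)} = - \frac{r}{4}$ ($X{\left(C,r \right)} = r \left(- \frac{1}{4}\right) = - \frac{r}{4}$)
$D = \frac{33}{4}$ ($D = 9 - \left(- \frac{1}{4}\right) \left(-3\right) = 9 - \frac{3}{4} = \frac{33}{4} \approx 8.25$)
$Q{\left(p \right)} = 6 p$
$x = - \frac{33}{2}$ ($x = 0 + \left(3 - 5\right) \frac{33}{4} = 0 - \frac{33}{2} = - \frac{33}{2} \approx -16.5$)
$\left(x - 2\right) Q{\left(R \right)} = \left(- \frac{33}{2} - 2\right) 6 \left(-32\right) = \left(- \frac{37}{2}\right) \left(-192\right) = 3552$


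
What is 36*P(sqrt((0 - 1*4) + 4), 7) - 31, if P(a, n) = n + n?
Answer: 473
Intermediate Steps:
P(a, n) = 2*n
36*P(sqrt((0 - 1*4) + 4), 7) - 31 = 36*(2*7) - 31 = 36*14 - 31 = 504 - 31 = 473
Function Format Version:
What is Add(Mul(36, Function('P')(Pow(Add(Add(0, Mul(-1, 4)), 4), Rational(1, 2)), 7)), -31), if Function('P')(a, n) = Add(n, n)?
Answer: 473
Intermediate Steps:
Function('P')(a, n) = Mul(2, n)
Add(Mul(36, Function('P')(Pow(Add(Add(0, Mul(-1, 4)), 4), Rational(1, 2)), 7)), -31) = Add(Mul(36, Mul(2, 7)), -31) = Add(Mul(36, 14), -31) = Add(504, -31) = 473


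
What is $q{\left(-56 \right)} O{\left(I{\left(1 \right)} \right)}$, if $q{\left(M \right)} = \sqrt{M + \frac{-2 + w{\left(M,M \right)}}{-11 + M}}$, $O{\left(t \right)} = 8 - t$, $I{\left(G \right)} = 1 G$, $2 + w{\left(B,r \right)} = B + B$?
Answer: $\frac{42 i \sqrt{6767}}{67} \approx 51.567 i$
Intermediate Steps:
$w{\left(B,r \right)} = -2 + 2 B$ ($w{\left(B,r \right)} = -2 + \left(B + B\right) = -2 + 2 B$)
$I{\left(G \right)} = G$
$q{\left(M \right)} = \sqrt{M + \frac{-4 + 2 M}{-11 + M}}$ ($q{\left(M \right)} = \sqrt{M + \frac{-2 + \left(-2 + 2 M\right)}{-11 + M}} = \sqrt{M + \frac{-4 + 2 M}{-11 + M}}$)
$q{\left(-56 \right)} O{\left(I{\left(1 \right)} \right)} = \sqrt{\frac{-4 + \left(-56\right)^{2} - -504}{-11 - 56}} \left(8 - 1\right) = \sqrt{\frac{-4 + 3136 + 504}{-67}} \left(8 - 1\right) = \sqrt{\left(- \frac{1}{67}\right) 3636} \cdot 7 = \sqrt{- \frac{3636}{67}} \cdot 7 = \frac{6 i \sqrt{6767}}{67} \cdot 7 = \frac{42 i \sqrt{6767}}{67}$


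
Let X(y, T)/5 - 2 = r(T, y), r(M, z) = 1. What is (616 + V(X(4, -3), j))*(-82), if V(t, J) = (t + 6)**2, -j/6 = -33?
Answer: -86674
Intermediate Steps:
X(y, T) = 15 (X(y, T) = 10 + 5*1 = 10 + 5 = 15)
j = 198 (j = -6*(-33) = 198)
V(t, J) = (6 + t)**2
(616 + V(X(4, -3), j))*(-82) = (616 + (6 + 15)**2)*(-82) = (616 + 21**2)*(-82) = (616 + 441)*(-82) = 1057*(-82) = -86674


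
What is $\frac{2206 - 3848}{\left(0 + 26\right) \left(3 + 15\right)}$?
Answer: $- \frac{821}{234} \approx -3.5085$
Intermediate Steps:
$\frac{2206 - 3848}{\left(0 + 26\right) \left(3 + 15\right)} = \frac{2206 - 3848}{26 \cdot 18} = - \frac{1642}{468} = \left(-1642\right) \frac{1}{468} = - \frac{821}{234}$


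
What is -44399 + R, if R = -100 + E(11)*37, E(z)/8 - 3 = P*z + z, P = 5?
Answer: -24075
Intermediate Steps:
E(z) = 24 + 48*z (E(z) = 24 + 8*(5*z + z) = 24 + 8*(6*z) = 24 + 48*z)
R = 20324 (R = -100 + (24 + 48*11)*37 = -100 + (24 + 528)*37 = -100 + 552*37 = -100 + 20424 = 20324)
-44399 + R = -44399 + 20324 = -24075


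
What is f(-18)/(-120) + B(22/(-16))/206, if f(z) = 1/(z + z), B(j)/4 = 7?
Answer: 60583/444960 ≈ 0.13615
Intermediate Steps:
B(j) = 28 (B(j) = 4*7 = 28)
f(z) = 1/(2*z)
f(-18)/(-120) + B(22/(-16))/206 = ((½)/(-18))/(-120) + 28/206 = ((½)*(-1/18))*(-1/120) + 28*(1/206) = -1/36*(-1/120) + 14/103 = 1/4320 + 14/103 = 60583/444960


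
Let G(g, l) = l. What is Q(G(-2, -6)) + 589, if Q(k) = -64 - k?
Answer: 531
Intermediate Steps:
Q(G(-2, -6)) + 589 = (-64 - 1*(-6)) + 589 = (-64 + 6) + 589 = -58 + 589 = 531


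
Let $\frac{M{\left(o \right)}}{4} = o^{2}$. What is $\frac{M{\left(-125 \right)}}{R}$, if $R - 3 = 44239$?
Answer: $\frac{31250}{22121} \approx 1.4127$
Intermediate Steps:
$R = 44242$ ($R = 3 + 44239 = 44242$)
$M{\left(o \right)} = 4 o^{2}$
$\frac{M{\left(-125 \right)}}{R} = \frac{4 \left(-125\right)^{2}}{44242} = 4 \cdot 15625 \cdot \frac{1}{44242} = 62500 \cdot \frac{1}{44242} = \frac{31250}{22121}$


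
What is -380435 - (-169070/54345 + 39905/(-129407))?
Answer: -535086408281362/1406524683 ≈ -3.8043e+5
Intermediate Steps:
-380435 - (-169070/54345 + 39905/(-129407)) = -380435 - (-169070*1/54345 + 39905*(-1/129407)) = -380435 - (-33814/10869 - 39905/129407) = -380435 - 1*(-4809495743/1406524683) = -380435 + 4809495743/1406524683 = -535086408281362/1406524683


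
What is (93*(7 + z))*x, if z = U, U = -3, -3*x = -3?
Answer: 372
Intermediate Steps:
x = 1 (x = -⅓*(-3) = 1)
z = -3
(93*(7 + z))*x = (93*(7 - 3))*1 = (93*4)*1 = 372*1 = 372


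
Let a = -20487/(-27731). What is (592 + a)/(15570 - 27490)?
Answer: -16437239/330553520 ≈ -0.049726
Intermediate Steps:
a = 20487/27731 (a = -20487*(-1/27731) = 20487/27731 ≈ 0.73878)
(592 + a)/(15570 - 27490) = (592 + 20487/27731)/(15570 - 27490) = (16437239/27731)/(-11920) = (16437239/27731)*(-1/11920) = -16437239/330553520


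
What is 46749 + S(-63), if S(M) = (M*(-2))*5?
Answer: 47379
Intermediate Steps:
S(M) = -10*M (S(M) = -2*M*5 = -10*M)
46749 + S(-63) = 46749 - 10*(-63) = 46749 + 630 = 47379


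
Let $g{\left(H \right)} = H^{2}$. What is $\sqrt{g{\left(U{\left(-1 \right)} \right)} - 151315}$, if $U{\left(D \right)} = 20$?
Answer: $i \sqrt{150915} \approx 388.48 i$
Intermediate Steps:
$\sqrt{g{\left(U{\left(-1 \right)} \right)} - 151315} = \sqrt{20^{2} - 151315} = \sqrt{400 - 151315} = \sqrt{-150915} = i \sqrt{150915}$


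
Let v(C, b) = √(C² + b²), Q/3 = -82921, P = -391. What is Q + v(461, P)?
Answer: -248763 + √365402 ≈ -2.4816e+5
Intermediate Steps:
Q = -248763 (Q = 3*(-82921) = -248763)
Q + v(461, P) = -248763 + √(461² + (-391)²) = -248763 + √(212521 + 152881) = -248763 + √365402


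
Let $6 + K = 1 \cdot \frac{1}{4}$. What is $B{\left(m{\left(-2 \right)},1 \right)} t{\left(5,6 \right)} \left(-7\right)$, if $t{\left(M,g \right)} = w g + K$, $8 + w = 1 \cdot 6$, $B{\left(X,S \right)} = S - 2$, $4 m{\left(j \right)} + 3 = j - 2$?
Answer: $- \frac{497}{4} \approx -124.25$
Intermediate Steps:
$m{\left(j \right)} = - \frac{5}{4} + \frac{j}{4}$ ($m{\left(j \right)} = - \frac{3}{4} + \frac{j - 2}{4} = - \frac{3}{4} + \frac{-2 + j}{4} = - \frac{3}{4} + \left(- \frac{1}{2} + \frac{j}{4}\right) = - \frac{5}{4} + \frac{j}{4}$)
$B{\left(X,S \right)} = -2 + S$ ($B{\left(X,S \right)} = S - 2 = -2 + S$)
$w = -2$ ($w = -8 + 1 \cdot 6 = -8 + 6 = -2$)
$K = - \frac{23}{4}$ ($K = -6 + 1 \cdot \frac{1}{4} = -6 + \frac{1}{4} = - \frac{23}{4} \approx -5.75$)
$t{\left(M,g \right)} = - \frac{23}{4} - 2 g$ ($t{\left(M,g \right)} = - 2 g - \frac{23}{4} = - \frac{23}{4} - 2 g$)
$B{\left(m{\left(-2 \right)},1 \right)} t{\left(5,6 \right)} \left(-7\right) = \left(-2 + 1\right) \left(- \frac{23}{4} - 12\right) \left(-7\right) = - (- \frac{23}{4} - 12) \left(-7\right) = \left(-1\right) \left(- \frac{71}{4}\right) \left(-7\right) = \frac{71}{4} \left(-7\right) = - \frac{497}{4}$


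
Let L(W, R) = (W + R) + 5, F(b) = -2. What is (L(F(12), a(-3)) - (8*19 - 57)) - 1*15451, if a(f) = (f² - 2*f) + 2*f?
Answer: -15534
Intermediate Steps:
a(f) = f²
L(W, R) = 5 + R + W (L(W, R) = (R + W) + 5 = 5 + R + W)
(L(F(12), a(-3)) - (8*19 - 57)) - 1*15451 = ((5 + (-3)² - 2) - (8*19 - 57)) - 1*15451 = ((5 + 9 - 2) - (152 - 57)) - 15451 = (12 - 1*95) - 15451 = (12 - 95) - 15451 = -83 - 15451 = -15534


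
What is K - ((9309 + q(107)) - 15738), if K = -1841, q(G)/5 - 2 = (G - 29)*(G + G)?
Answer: -78882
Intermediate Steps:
q(G) = 10 + 10*G*(-29 + G) (q(G) = 10 + 5*((G - 29)*(G + G)) = 10 + 5*((-29 + G)*(2*G)) = 10 + 5*(2*G*(-29 + G)) = 10 + 10*G*(-29 + G))
K - ((9309 + q(107)) - 15738) = -1841 - ((9309 + (10 - 290*107 + 10*107²)) - 15738) = -1841 - ((9309 + (10 - 31030 + 10*11449)) - 15738) = -1841 - ((9309 + (10 - 31030 + 114490)) - 15738) = -1841 - ((9309 + 83470) - 15738) = -1841 - (92779 - 15738) = -1841 - 1*77041 = -1841 - 77041 = -78882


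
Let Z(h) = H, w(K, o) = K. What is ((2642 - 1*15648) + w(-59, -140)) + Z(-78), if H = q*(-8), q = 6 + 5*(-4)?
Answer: -12953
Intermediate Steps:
q = -14 (q = 6 - 20 = -14)
H = 112 (H = -14*(-8) = 112)
Z(h) = 112
((2642 - 1*15648) + w(-59, -140)) + Z(-78) = ((2642 - 1*15648) - 59) + 112 = ((2642 - 15648) - 59) + 112 = (-13006 - 59) + 112 = -13065 + 112 = -12953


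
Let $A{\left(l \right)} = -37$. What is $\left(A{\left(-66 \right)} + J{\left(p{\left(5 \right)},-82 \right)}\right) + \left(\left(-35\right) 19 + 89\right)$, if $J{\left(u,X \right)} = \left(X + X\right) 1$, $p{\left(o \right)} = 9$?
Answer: $-777$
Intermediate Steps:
$J{\left(u,X \right)} = 2 X$ ($J{\left(u,X \right)} = 2 X 1 = 2 X$)
$\left(A{\left(-66 \right)} + J{\left(p{\left(5 \right)},-82 \right)}\right) + \left(\left(-35\right) 19 + 89\right) = \left(-37 + 2 \left(-82\right)\right) + \left(\left(-35\right) 19 + 89\right) = \left(-37 - 164\right) + \left(-665 + 89\right) = -201 - 576 = -777$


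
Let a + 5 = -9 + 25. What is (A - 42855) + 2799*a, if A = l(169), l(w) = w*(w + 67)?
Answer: 27818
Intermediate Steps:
a = 11 (a = -5 + (-9 + 25) = -5 + 16 = 11)
l(w) = w*(67 + w)
A = 39884 (A = 169*(67 + 169) = 169*236 = 39884)
(A - 42855) + 2799*a = (39884 - 42855) + 2799*11 = -2971 + 30789 = 27818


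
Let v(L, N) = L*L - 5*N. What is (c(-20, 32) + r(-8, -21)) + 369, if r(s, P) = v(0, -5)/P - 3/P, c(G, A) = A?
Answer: 8399/21 ≈ 399.95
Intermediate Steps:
v(L, N) = L**2 - 5*N
r(s, P) = 22/P (r(s, P) = (0**2 - 5*(-5))/P - 3/P = (0 + 25)/P - 3/P = 25/P - 3/P = 22/P)
(c(-20, 32) + r(-8, -21)) + 369 = (32 + 22/(-21)) + 369 = (32 + 22*(-1/21)) + 369 = (32 - 22/21) + 369 = 650/21 + 369 = 8399/21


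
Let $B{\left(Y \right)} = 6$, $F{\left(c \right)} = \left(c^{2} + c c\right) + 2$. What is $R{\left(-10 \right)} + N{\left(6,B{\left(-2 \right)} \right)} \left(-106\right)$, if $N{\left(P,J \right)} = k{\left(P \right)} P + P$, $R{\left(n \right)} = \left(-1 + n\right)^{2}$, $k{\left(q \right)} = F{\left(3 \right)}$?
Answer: $-13235$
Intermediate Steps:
$F{\left(c \right)} = 2 + 2 c^{2}$ ($F{\left(c \right)} = \left(c^{2} + c^{2}\right) + 2 = 2 c^{2} + 2 = 2 + 2 c^{2}$)
$k{\left(q \right)} = 20$ ($k{\left(q \right)} = 2 + 2 \cdot 3^{2} = 2 + 2 \cdot 9 = 2 + 18 = 20$)
$N{\left(P,J \right)} = 21 P$ ($N{\left(P,J \right)} = 20 P + P = 21 P$)
$R{\left(-10 \right)} + N{\left(6,B{\left(-2 \right)} \right)} \left(-106\right) = \left(-1 - 10\right)^{2} + 21 \cdot 6 \left(-106\right) = \left(-11\right)^{2} + 126 \left(-106\right) = 121 - 13356 = -13235$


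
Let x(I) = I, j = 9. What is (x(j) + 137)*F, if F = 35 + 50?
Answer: 12410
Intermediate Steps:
F = 85
(x(j) + 137)*F = (9 + 137)*85 = 146*85 = 12410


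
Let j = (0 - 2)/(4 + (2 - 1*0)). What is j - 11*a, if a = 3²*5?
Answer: -1486/3 ≈ -495.33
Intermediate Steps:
a = 45 (a = 9*5 = 45)
j = -⅓ (j = -2/(4 + (2 + 0)) = -2/(4 + 2) = -2/6 = -2*⅙ = -⅓ ≈ -0.33333)
j - 11*a = -⅓ - 11*45 = -⅓ - 495 = -1486/3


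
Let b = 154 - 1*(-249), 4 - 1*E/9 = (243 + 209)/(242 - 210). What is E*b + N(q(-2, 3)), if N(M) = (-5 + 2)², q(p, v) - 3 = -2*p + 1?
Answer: -293715/8 ≈ -36714.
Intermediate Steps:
q(p, v) = 4 - 2*p (q(p, v) = 3 + (-2*p + 1) = 3 + (1 - 2*p) = 4 - 2*p)
E = -729/8 (E = 36 - 9*(243 + 209)/(242 - 210) = 36 - 4068/32 = 36 - 9*113/8 = 36 - 1017/8 = -729/8 ≈ -91.125)
b = 403 (b = 154 + 249 = 403)
N(M) = 9 (N(M) = (-3)² = 9)
E*b + N(q(-2, 3)) = -729/8*403 + 9 = -293787/8 + 9 = -293715/8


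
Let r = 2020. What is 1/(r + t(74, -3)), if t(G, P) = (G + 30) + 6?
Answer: 1/2130 ≈ 0.00046948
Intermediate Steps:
t(G, P) = 36 + G (t(G, P) = (30 + G) + 6 = 36 + G)
1/(r + t(74, -3)) = 1/(2020 + (36 + 74)) = 1/(2020 + 110) = 1/2130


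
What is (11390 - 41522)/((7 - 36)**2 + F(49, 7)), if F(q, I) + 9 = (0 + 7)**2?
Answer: -30132/881 ≈ -34.202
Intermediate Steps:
F(q, I) = 40 (F(q, I) = -9 + (0 + 7)**2 = -9 + 7**2 = -9 + 49 = 40)
(11390 - 41522)/((7 - 36)**2 + F(49, 7)) = (11390 - 41522)/((7 - 36)**2 + 40) = -30132/((-29)**2 + 40) = -30132/(841 + 40) = -30132/881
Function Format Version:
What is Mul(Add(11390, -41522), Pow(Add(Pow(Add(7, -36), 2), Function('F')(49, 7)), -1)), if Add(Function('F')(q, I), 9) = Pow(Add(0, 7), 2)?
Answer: Rational(-30132, 881) ≈ -34.202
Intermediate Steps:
Function('F')(q, I) = 40 (Function('F')(q, I) = Add(-9, Pow(Add(0, 7), 2)) = Add(-9, Pow(7, 2)) = Add(-9, 49) = 40)
Mul(Add(11390, -41522), Pow(Add(Pow(Add(7, -36), 2), Function('F')(49, 7)), -1)) = Mul(Add(11390, -41522), Pow(Add(Pow(Add(7, -36), 2), 40), -1)) = Mul(-30132, Pow(Add(Pow(-29, 2), 40), -1)) = Mul(-30132, Pow(Add(841, 40), -1)) = Mul(-30132, Pow(881, -1)) = Mul(-30132, Rational(1, 881)) = Rational(-30132, 881)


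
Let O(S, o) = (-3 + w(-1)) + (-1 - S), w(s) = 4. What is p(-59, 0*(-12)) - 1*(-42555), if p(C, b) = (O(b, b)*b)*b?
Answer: 42555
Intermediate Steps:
O(S, o) = -S (O(S, o) = (-3 + 4) + (-1 - S) = 1 + (-1 - S) = -S)
p(C, b) = -b**3 (p(C, b) = ((-b)*b)*b = (-b**2)*b = -b**3)
p(-59, 0*(-12)) - 1*(-42555) = -(0*(-12))**3 - 1*(-42555) = -1*0**3 + 42555 = -1*0 + 42555 = 0 + 42555 = 42555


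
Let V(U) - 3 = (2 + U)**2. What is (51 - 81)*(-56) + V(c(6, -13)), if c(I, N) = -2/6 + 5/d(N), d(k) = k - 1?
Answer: 2971837/1764 ≈ 1684.7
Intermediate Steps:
d(k) = -1 + k
c(I, N) = -1/3 + 5/(-1 + N) (c(I, N) = -2/6 + 5/(-1 + N) = -2*1/6 + 5/(-1 + N) = -1/3 + 5/(-1 + N))
V(U) = 3 + (2 + U)**2
(51 - 81)*(-56) + V(c(6, -13)) = (51 - 81)*(-56) + (3 + (2 + (16 - 1*(-13))/(3*(-1 - 13)))**2) = -30*(-56) + (3 + (2 + (1/3)*(16 + 13)/(-14))**2) = 1680 + (3 + (2 + (1/3)*(-1/14)*29)**2) = 1680 + (3 + (2 - 29/42)**2) = 1680 + (3 + (55/42)**2) = 1680 + (3 + 3025/1764) = 1680 + 8317/1764 = 2971837/1764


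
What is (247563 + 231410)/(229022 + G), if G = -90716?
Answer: 478973/138306 ≈ 3.4631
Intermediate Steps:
(247563 + 231410)/(229022 + G) = (247563 + 231410)/(229022 - 90716) = 478973/138306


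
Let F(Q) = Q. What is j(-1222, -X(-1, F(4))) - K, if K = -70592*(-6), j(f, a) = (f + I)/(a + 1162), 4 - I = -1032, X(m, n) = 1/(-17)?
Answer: -2789090974/6585 ≈ -4.2355e+5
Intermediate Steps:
X(m, n) = -1/17
I = 1036 (I = 4 - 1*(-1032) = 4 + 1032 = 1036)
j(f, a) = (1036 + f)/(1162 + a) (j(f, a) = (f + 1036)/(a + 1162) = (1036 + f)/(1162 + a))
K = 423552
j(-1222, -X(-1, F(4))) - K = (1036 - 1222)/(1162 - 1*(-1/17)) - 1*423552 = -186/(1162 + 1/17) - 423552 = -186/(19755/17) - 423552 = (17/19755)*(-186) - 423552 = -1054/6585 - 423552 = -2789090974/6585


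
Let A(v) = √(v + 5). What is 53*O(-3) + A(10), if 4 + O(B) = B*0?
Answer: -212 + √15 ≈ -208.13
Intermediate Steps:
O(B) = -4 (O(B) = -4 + B*0 = -4 + 0 = -4)
A(v) = √(5 + v)
53*O(-3) + A(10) = 53*(-4) + √(5 + 10) = -212 + √15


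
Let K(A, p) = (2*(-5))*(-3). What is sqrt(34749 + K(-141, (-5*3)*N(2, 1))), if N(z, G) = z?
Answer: sqrt(34779) ≈ 186.49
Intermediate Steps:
K(A, p) = 30 (K(A, p) = -10*(-3) = 30)
sqrt(34749 + K(-141, (-5*3)*N(2, 1))) = sqrt(34749 + 30) = sqrt(34779)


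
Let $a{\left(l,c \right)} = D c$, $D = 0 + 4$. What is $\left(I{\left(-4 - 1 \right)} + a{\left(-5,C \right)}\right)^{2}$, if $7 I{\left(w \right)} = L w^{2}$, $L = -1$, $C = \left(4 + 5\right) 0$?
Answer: $\frac{625}{49} \approx 12.755$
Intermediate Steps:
$D = 4$
$C = 0$ ($C = 9 \cdot 0 = 0$)
$a{\left(l,c \right)} = 4 c$
$I{\left(w \right)} = - \frac{w^{2}}{7}$ ($I{\left(w \right)} = \frac{\left(-1\right) w^{2}}{7} = - \frac{w^{2}}{7}$)
$\left(I{\left(-4 - 1 \right)} + a{\left(-5,C \right)}\right)^{2} = \left(- \frac{\left(-4 - 1\right)^{2}}{7} + 4 \cdot 0\right)^{2} = \left(- \frac{\left(-5\right)^{2}}{7} + 0\right)^{2} = \left(\left(- \frac{1}{7}\right) 25 + 0\right)^{2} = \left(- \frac{25}{7} + 0\right)^{2} = \left(- \frac{25}{7}\right)^{2} = \frac{625}{49}$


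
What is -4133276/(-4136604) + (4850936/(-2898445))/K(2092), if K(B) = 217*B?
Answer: 339906366481713071/340181304886475745 ≈ 0.99919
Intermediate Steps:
-4133276/(-4136604) + (4850936/(-2898445))/K(2092) = -4133276/(-4136604) + (4850936/(-2898445))/((217*2092)) = -4133276*(-1/4136604) + (4850936*(-1/2898445))/453964 = 1033319/1034151 - 4850936/2898445*1/453964 = 1033319/1034151 - 1212734/328947421495 = 339906366481713071/340181304886475745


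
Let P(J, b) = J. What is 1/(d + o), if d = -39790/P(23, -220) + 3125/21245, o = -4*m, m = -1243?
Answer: 4249/13775883 ≈ 0.00030844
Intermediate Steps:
o = 4972 (o = -4*(-1243) = 4972)
d = -7350145/4249 (d = -39790/23 + 3125/21245 = -39790*1/23 + 3125*(1/21245) = -1730 + 625/4249 = -7350145/4249 ≈ -1729.9)
1/(d + o) = 1/(-7350145/4249 + 4972) = 1/(13775883/4249) = 4249/13775883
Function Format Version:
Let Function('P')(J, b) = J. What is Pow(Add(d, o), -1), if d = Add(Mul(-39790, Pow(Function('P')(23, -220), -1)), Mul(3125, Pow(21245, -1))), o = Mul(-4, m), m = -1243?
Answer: Rational(4249, 13775883) ≈ 0.00030844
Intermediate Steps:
o = 4972 (o = Mul(-4, -1243) = 4972)
d = Rational(-7350145, 4249) (d = Add(Mul(-39790, Pow(23, -1)), Mul(3125, Pow(21245, -1))) = Add(Mul(-39790, Rational(1, 23)), Mul(3125, Rational(1, 21245))) = Add(-1730, Rational(625, 4249)) = Rational(-7350145, 4249) ≈ -1729.9)
Pow(Add(d, o), -1) = Pow(Add(Rational(-7350145, 4249), 4972), -1) = Pow(Rational(13775883, 4249), -1) = Rational(4249, 13775883)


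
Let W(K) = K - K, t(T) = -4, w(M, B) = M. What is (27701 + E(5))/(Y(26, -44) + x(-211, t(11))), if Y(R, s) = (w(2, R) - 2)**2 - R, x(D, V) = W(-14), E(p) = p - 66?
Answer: -13820/13 ≈ -1063.1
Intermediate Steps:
E(p) = -66 + p
W(K) = 0
x(D, V) = 0
Y(R, s) = -R (Y(R, s) = (2 - 2)**2 - R = 0**2 - R = 0 - R = -R)
(27701 + E(5))/(Y(26, -44) + x(-211, t(11))) = (27701 + (-66 + 5))/(-1*26 + 0) = (27701 - 61)/(-26 + 0) = 27640/(-26) = 27640*(-1/26) = -13820/13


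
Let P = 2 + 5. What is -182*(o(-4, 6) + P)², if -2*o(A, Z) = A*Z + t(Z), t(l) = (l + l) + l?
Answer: -18200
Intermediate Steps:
t(l) = 3*l (t(l) = 2*l + l = 3*l)
P = 7
o(A, Z) = -3*Z/2 - A*Z/2 (o(A, Z) = -(A*Z + 3*Z)/2 = -(3*Z + A*Z)/2 = -3*Z/2 - A*Z/2)
-182*(o(-4, 6) + P)² = -182*((½)*6*(-3 - 1*(-4)) + 7)² = -182*((½)*6*(-3 + 4) + 7)² = -182*((½)*6*1 + 7)² = -182*(3 + 7)² = -182*10² = -182*100 = -18200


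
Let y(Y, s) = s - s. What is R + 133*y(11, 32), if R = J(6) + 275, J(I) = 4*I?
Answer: 299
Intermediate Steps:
R = 299 (R = 4*6 + 275 = 24 + 275 = 299)
y(Y, s) = 0
R + 133*y(11, 32) = 299 + 133*0 = 299 + 0 = 299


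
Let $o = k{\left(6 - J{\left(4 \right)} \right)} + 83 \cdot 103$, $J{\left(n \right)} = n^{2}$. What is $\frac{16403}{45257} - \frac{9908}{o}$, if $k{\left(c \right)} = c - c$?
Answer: $- \frac{308177109}{386902093} \approx -0.79653$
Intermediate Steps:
$k{\left(c \right)} = 0$
$o = 8549$ ($o = 0 + 83 \cdot 103 = 0 + 8549 = 8549$)
$\frac{16403}{45257} - \frac{9908}{o} = \frac{16403}{45257} - \frac{9908}{8549} = - \frac{308177109}{386902093}$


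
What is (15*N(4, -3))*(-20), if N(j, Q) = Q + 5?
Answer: -600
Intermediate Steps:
N(j, Q) = 5 + Q
(15*N(4, -3))*(-20) = (15*(5 - 3))*(-20) = (15*2)*(-20) = 30*(-20) = -600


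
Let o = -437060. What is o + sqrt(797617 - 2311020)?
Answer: -437060 + I*sqrt(1513403) ≈ -4.3706e+5 + 1230.2*I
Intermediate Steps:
o + sqrt(797617 - 2311020) = -437060 + sqrt(797617 - 2311020) = -437060 + sqrt(-1513403) = -437060 + I*sqrt(1513403)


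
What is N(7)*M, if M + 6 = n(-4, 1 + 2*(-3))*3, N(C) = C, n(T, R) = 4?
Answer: 42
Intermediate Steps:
M = 6 (M = -6 + 4*3 = -6 + 12 = 6)
N(7)*M = 7*6 = 42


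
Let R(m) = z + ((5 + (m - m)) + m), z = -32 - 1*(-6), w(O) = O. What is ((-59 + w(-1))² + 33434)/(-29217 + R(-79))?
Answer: -37034/29317 ≈ -1.2632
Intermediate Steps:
z = -26 (z = -32 + 6 = -26)
R(m) = -21 + m (R(m) = -26 + ((5 + (m - m)) + m) = -26 + ((5 + 0) + m) = -26 + (5 + m) = -21 + m)
((-59 + w(-1))² + 33434)/(-29217 + R(-79)) = ((-59 - 1)² + 33434)/(-29217 + (-21 - 79)) = ((-60)² + 33434)/(-29217 - 100) = (3600 + 33434)/(-29317) = 37034*(-1/29317) = -37034/29317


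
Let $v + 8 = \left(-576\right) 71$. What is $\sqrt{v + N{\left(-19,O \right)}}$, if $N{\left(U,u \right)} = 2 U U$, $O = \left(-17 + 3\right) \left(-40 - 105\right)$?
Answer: $i \sqrt{40182} \approx 200.45 i$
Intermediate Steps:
$O = 2030$ ($O = \left(-14\right) \left(-145\right) = 2030$)
$N{\left(U,u \right)} = 2 U^{2}$
$v = -40904$ ($v = -8 - 40896 = -40904$)
$\sqrt{v + N{\left(-19,O \right)}} = \sqrt{-40904 + 2 \left(-19\right)^{2}} = \sqrt{-40904 + 2 \cdot 361} = \sqrt{-40904 + 722} = \sqrt{-40182} = i \sqrt{40182}$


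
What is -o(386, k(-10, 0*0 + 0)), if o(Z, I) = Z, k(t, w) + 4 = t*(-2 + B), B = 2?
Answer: -386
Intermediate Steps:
k(t, w) = -4 (k(t, w) = -4 + t*(-2 + 2) = -4 + t*0 = -4 + 0 = -4)
-o(386, k(-10, 0*0 + 0)) = -1*386 = -386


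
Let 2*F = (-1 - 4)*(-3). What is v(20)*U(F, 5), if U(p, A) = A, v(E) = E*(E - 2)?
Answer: 1800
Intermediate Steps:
v(E) = E*(-2 + E)
F = 15/2 (F = ((-1 - 4)*(-3))/2 = (-5*(-3))/2 = (½)*15 = 15/2 ≈ 7.5000)
v(20)*U(F, 5) = (20*(-2 + 20))*5 = (20*18)*5 = 360*5 = 1800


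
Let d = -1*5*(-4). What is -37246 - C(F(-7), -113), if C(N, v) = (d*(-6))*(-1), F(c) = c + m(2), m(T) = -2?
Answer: -37366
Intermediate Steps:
F(c) = -2 + c (F(c) = c - 2 = -2 + c)
d = 20 (d = -5*(-4) = 20)
C(N, v) = 120 (C(N, v) = (20*(-6))*(-1) = -120*(-1) = 120)
-37246 - C(F(-7), -113) = -37246 - 1*120 = -37246 - 120 = -37366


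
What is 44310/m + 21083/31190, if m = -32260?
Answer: -17547283/25154735 ≈ -0.69757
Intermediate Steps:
44310/m + 21083/31190 = 44310/(-32260) + 21083/31190 = 44310*(-1/32260) + 21083*(1/31190) = -4431/3226 + 21083/31190 = -17547283/25154735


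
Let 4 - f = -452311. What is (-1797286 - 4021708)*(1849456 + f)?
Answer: -13393991638374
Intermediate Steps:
f = 452315 (f = 4 - 1*(-452311) = 4 + 452311 = 452315)
(-1797286 - 4021708)*(1849456 + f) = (-1797286 - 4021708)*(1849456 + 452315) = -5818994*2301771 = -13393991638374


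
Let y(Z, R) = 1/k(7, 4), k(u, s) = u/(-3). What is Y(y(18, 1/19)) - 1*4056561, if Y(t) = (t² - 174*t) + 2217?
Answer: -198659193/49 ≈ -4.0543e+6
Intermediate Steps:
k(u, s) = -u/3 (k(u, s) = u*(-⅓) = -u/3)
y(Z, R) = -3/7 (y(Z, R) = 1/(-⅓*7) = 1/(-7/3) = -3/7)
Y(t) = 2217 + t² - 174*t
Y(y(18, 1/19)) - 1*4056561 = (2217 + (-3/7)² - 174*(-3/7)) - 1*4056561 = (2217 + 9/49 + 522/7) - 4056561 = 112296/49 - 4056561 = -198659193/49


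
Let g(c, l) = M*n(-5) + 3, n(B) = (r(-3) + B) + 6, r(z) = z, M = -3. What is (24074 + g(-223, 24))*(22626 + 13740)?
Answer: 875802378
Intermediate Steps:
n(B) = 3 + B (n(B) = (-3 + B) + 6 = 3 + B)
g(c, l) = 9 (g(c, l) = -3*(3 - 5) + 3 = -3*(-2) + 3 = 6 + 3 = 9)
(24074 + g(-223, 24))*(22626 + 13740) = (24074 + 9)*(22626 + 13740) = 24083*36366 = 875802378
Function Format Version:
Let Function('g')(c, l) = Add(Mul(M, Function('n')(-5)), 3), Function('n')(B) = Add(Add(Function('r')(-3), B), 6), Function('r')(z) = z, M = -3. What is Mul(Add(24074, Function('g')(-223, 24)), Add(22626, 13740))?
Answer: 875802378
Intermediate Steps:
Function('n')(B) = Add(3, B) (Function('n')(B) = Add(Add(-3, B), 6) = Add(3, B))
Function('g')(c, l) = 9 (Function('g')(c, l) = Add(Mul(-3, Add(3, -5)), 3) = Add(Mul(-3, -2), 3) = Add(6, 3) = 9)
Mul(Add(24074, Function('g')(-223, 24)), Add(22626, 13740)) = Mul(Add(24074, 9), Add(22626, 13740)) = Mul(24083, 36366) = 875802378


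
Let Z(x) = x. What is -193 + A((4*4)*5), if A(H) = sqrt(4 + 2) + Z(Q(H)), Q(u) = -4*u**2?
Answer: -25793 + sqrt(6) ≈ -25791.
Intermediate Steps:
A(H) = sqrt(6) - 4*H**2 (A(H) = sqrt(4 + 2) - 4*H**2 = sqrt(6) - 4*H**2)
-193 + A((4*4)*5) = -193 + (sqrt(6) - 4*((4*4)*5)**2) = -193 + (sqrt(6) - 4*(16*5)**2) = -193 + (sqrt(6) - 4*80**2) = -193 + (sqrt(6) - 4*6400) = -193 + (sqrt(6) - 25600) = -193 + (-25600 + sqrt(6)) = -25793 + sqrt(6)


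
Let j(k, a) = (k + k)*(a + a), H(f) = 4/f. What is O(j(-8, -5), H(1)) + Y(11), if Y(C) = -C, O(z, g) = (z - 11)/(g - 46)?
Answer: -611/42 ≈ -14.548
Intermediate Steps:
j(k, a) = 4*a*k (j(k, a) = (2*k)*(2*a) = 4*a*k)
O(z, g) = (-11 + z)/(-46 + g)
O(j(-8, -5), H(1)) + Y(11) = (-11 + 4*(-5)*(-8))/(-46 + 4/1) - 1*11 = (-11 + 160)/(-46 + 4*1) - 11 = 149/(-46 + 4) - 11 = 149/(-42) - 11 = -1/42*149 - 11 = -149/42 - 11 = -611/42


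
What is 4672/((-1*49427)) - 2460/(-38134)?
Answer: -1229818/40974983 ≈ -0.030014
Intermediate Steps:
4672/((-1*49427)) - 2460/(-38134) = 4672/(-49427) - 2460*(-1/38134) = 4672*(-1/49427) + 1230/19067 = -4672/49427 + 1230/19067 = -1229818/40974983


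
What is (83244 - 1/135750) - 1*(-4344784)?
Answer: 601104800999/135750 ≈ 4.4280e+6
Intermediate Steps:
(83244 - 1/135750) - 1*(-4344784) = (83244 - 1*1/135750) + 4344784 = (83244 - 1/135750) + 4344784 = 11300372999/135750 + 4344784 = 601104800999/135750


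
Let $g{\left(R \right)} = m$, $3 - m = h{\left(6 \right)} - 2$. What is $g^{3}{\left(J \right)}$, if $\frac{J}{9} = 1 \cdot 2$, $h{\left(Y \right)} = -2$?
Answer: $343$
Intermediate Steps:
$m = 7$ ($m = 3 - \left(-2 - 2\right) = 3 - -4 = 3 + 4 = 7$)
$J = 18$ ($J = 9 \cdot 1 \cdot 2 = 9 \cdot 2 = 18$)
$g{\left(R \right)} = 7$
$g^{3}{\left(J \right)} = 7^{3} = 343$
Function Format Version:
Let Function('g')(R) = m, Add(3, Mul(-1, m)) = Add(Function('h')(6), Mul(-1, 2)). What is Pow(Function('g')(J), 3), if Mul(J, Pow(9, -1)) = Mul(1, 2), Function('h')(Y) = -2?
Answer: 343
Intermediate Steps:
m = 7 (m = Add(3, Mul(-1, Add(-2, Mul(-1, 2)))) = Add(3, Mul(-1, Add(-2, -2))) = Add(3, Mul(-1, -4)) = Add(3, 4) = 7)
J = 18 (J = Mul(9, Mul(1, 2)) = Mul(9, 2) = 18)
Function('g')(R) = 7
Pow(Function('g')(J), 3) = Pow(7, 3) = 343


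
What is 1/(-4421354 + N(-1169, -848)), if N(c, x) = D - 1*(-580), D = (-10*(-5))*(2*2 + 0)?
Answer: -1/4420574 ≈ -2.2621e-7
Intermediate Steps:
D = 200 (D = 50*(4 + 0) = 50*4 = 200)
N(c, x) = 780 (N(c, x) = 200 - 1*(-580) = 200 + 580 = 780)
1/(-4421354 + N(-1169, -848)) = 1/(-4421354 + 780) = 1/(-4420574) = -1/4420574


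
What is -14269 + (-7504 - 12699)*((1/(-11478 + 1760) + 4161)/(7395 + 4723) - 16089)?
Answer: 38275812978528561/117762724 ≈ 3.2502e+8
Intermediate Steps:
-14269 + (-7504 - 12699)*((1/(-11478 + 1760) + 4161)/(7395 + 4723) - 16089) = -14269 - 20203*((1/(-9718) + 4161)/12118 - 16089) = -14269 - 20203*((-1/9718 + 4161)*(1/12118) - 16089) = -14269 - 20203*((40436597/9718)*(1/12118) - 16089) = -14269 - 20203*(40436597/117762724 - 16089) = -14269 - 20203*(-1894644029839/117762724) = -14269 + 38277493334837317/117762724 = 38275812978528561/117762724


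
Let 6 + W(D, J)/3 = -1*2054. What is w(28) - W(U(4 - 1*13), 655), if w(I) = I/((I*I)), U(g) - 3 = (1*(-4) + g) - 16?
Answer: 173041/28 ≈ 6180.0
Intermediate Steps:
U(g) = -17 + g (U(g) = 3 + ((1*(-4) + g) - 16) = 3 + ((-4 + g) - 16) = 3 + (-20 + g) = -17 + g)
w(I) = 1/I (w(I) = I/(I**2) = I/I**2 = 1/I)
W(D, J) = -6180 (W(D, J) = -18 + 3*(-1*2054) = -18 + 3*(-2054) = -18 - 6162 = -6180)
w(28) - W(U(4 - 1*13), 655) = 1/28 - 1*(-6180) = 1/28 + 6180 = 173041/28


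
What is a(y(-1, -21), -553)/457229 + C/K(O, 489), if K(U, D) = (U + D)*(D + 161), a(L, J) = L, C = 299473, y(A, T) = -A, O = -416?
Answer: 136927787767/21695516050 ≈ 6.3113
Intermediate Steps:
K(U, D) = (161 + D)*(D + U) (K(U, D) = (D + U)*(161 + D) = (161 + D)*(D + U))
a(y(-1, -21), -553)/457229 + C/K(O, 489) = -1*(-1)/457229 + 299473/(489**2 + 161*489 + 161*(-416) + 489*(-416)) = 1*(1/457229) + 299473/(239121 + 78729 - 66976 - 203424) = 1/457229 + 299473/47450 = 136927787767/21695516050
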